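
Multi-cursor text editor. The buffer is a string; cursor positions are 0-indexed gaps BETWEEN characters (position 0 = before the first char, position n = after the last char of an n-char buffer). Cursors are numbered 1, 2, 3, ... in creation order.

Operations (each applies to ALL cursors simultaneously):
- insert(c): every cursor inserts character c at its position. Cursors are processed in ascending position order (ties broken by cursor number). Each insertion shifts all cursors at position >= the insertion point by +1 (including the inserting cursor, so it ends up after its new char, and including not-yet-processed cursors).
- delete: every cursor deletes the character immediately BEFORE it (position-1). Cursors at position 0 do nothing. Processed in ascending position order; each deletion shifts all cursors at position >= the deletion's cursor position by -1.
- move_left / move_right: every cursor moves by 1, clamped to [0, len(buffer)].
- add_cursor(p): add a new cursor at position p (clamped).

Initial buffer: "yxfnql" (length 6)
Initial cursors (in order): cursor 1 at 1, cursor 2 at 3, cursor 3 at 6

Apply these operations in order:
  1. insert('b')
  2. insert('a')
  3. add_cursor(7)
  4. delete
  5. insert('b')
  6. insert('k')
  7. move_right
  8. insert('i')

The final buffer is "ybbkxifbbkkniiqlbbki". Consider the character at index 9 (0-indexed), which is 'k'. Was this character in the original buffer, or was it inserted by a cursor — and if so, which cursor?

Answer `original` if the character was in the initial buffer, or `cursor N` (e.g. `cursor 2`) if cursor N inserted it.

After op 1 (insert('b')): buffer="ybxfbnqlb" (len 9), cursors c1@2 c2@5 c3@9, authorship .1..2...3
After op 2 (insert('a')): buffer="ybaxfbanqlba" (len 12), cursors c1@3 c2@7 c3@12, authorship .11..22...33
After op 3 (add_cursor(7)): buffer="ybaxfbanqlba" (len 12), cursors c1@3 c2@7 c4@7 c3@12, authorship .11..22...33
After op 4 (delete): buffer="ybxfnqlb" (len 8), cursors c1@2 c2@4 c4@4 c3@8, authorship .1.....3
After op 5 (insert('b')): buffer="ybbxfbbnqlbb" (len 12), cursors c1@3 c2@7 c4@7 c3@12, authorship .11..24...33
After op 6 (insert('k')): buffer="ybbkxfbbkknqlbbk" (len 16), cursors c1@4 c2@10 c4@10 c3@16, authorship .111..2424...333
After op 7 (move_right): buffer="ybbkxfbbkknqlbbk" (len 16), cursors c1@5 c2@11 c4@11 c3@16, authorship .111..2424...333
After op 8 (insert('i')): buffer="ybbkxifbbkkniiqlbbki" (len 20), cursors c1@6 c2@14 c4@14 c3@20, authorship .111.1.2424.24..3333
Authorship (.=original, N=cursor N): . 1 1 1 . 1 . 2 4 2 4 . 2 4 . . 3 3 3 3
Index 9: author = 2

Answer: cursor 2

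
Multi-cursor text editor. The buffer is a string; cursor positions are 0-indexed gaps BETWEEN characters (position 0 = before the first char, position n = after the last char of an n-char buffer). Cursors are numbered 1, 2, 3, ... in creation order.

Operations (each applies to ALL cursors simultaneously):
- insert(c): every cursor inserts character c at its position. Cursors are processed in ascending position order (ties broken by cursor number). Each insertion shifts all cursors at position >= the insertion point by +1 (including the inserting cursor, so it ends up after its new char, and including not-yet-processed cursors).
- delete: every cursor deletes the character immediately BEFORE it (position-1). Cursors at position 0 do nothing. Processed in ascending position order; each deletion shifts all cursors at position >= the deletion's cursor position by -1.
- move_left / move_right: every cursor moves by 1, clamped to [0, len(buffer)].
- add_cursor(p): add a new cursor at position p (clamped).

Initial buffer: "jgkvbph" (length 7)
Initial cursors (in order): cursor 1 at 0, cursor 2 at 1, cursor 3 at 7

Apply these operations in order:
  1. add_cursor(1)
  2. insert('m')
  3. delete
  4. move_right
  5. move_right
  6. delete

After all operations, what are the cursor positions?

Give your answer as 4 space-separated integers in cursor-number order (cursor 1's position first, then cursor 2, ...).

After op 1 (add_cursor(1)): buffer="jgkvbph" (len 7), cursors c1@0 c2@1 c4@1 c3@7, authorship .......
After op 2 (insert('m')): buffer="mjmmgkvbphm" (len 11), cursors c1@1 c2@4 c4@4 c3@11, authorship 1.24......3
After op 3 (delete): buffer="jgkvbph" (len 7), cursors c1@0 c2@1 c4@1 c3@7, authorship .......
After op 4 (move_right): buffer="jgkvbph" (len 7), cursors c1@1 c2@2 c4@2 c3@7, authorship .......
After op 5 (move_right): buffer="jgkvbph" (len 7), cursors c1@2 c2@3 c4@3 c3@7, authorship .......
After op 6 (delete): buffer="vbp" (len 3), cursors c1@0 c2@0 c4@0 c3@3, authorship ...

Answer: 0 0 3 0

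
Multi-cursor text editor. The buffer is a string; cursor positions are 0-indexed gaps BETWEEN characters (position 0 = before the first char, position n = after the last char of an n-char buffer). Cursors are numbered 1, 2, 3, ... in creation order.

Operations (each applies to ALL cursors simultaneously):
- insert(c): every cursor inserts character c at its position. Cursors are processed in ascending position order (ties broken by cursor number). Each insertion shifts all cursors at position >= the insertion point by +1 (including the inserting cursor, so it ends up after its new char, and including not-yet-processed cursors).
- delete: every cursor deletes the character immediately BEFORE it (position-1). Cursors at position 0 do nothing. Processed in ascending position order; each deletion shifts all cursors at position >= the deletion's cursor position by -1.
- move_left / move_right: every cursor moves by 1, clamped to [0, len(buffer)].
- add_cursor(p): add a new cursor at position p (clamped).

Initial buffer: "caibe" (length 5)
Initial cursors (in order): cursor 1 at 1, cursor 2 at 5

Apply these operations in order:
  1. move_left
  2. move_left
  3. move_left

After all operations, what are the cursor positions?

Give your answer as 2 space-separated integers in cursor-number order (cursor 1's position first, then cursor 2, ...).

After op 1 (move_left): buffer="caibe" (len 5), cursors c1@0 c2@4, authorship .....
After op 2 (move_left): buffer="caibe" (len 5), cursors c1@0 c2@3, authorship .....
After op 3 (move_left): buffer="caibe" (len 5), cursors c1@0 c2@2, authorship .....

Answer: 0 2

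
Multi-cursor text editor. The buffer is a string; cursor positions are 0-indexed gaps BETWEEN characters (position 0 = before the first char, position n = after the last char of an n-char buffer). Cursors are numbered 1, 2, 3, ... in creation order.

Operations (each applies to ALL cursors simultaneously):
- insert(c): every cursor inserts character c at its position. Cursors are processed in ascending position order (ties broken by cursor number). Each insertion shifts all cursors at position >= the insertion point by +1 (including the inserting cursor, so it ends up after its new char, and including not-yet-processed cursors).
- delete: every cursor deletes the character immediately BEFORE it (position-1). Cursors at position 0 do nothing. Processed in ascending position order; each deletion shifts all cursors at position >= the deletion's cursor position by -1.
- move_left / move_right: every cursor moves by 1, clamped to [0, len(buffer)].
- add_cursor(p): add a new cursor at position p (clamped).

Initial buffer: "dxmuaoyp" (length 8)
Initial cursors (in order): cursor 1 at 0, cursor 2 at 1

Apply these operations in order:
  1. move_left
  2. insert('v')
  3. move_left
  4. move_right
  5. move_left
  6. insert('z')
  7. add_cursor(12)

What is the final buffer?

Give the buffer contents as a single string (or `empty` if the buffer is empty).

Answer: vzzvdxmuaoyp

Derivation:
After op 1 (move_left): buffer="dxmuaoyp" (len 8), cursors c1@0 c2@0, authorship ........
After op 2 (insert('v')): buffer="vvdxmuaoyp" (len 10), cursors c1@2 c2@2, authorship 12........
After op 3 (move_left): buffer="vvdxmuaoyp" (len 10), cursors c1@1 c2@1, authorship 12........
After op 4 (move_right): buffer="vvdxmuaoyp" (len 10), cursors c1@2 c2@2, authorship 12........
After op 5 (move_left): buffer="vvdxmuaoyp" (len 10), cursors c1@1 c2@1, authorship 12........
After op 6 (insert('z')): buffer="vzzvdxmuaoyp" (len 12), cursors c1@3 c2@3, authorship 1122........
After op 7 (add_cursor(12)): buffer="vzzvdxmuaoyp" (len 12), cursors c1@3 c2@3 c3@12, authorship 1122........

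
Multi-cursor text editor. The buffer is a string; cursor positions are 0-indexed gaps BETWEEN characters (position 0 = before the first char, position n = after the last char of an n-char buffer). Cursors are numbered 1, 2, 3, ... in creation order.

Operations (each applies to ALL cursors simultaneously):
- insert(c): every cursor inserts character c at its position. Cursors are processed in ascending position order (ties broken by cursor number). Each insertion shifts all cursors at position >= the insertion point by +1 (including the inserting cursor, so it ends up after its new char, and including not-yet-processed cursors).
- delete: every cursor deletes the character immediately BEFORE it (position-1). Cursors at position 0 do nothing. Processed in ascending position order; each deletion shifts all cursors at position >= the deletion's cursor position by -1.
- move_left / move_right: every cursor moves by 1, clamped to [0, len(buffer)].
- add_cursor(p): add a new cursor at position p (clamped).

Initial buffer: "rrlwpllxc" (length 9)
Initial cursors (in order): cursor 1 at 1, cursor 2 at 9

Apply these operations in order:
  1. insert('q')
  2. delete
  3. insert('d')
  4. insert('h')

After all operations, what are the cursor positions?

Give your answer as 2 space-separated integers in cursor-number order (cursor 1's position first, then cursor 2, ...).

Answer: 3 13

Derivation:
After op 1 (insert('q')): buffer="rqrlwpllxcq" (len 11), cursors c1@2 c2@11, authorship .1........2
After op 2 (delete): buffer="rrlwpllxc" (len 9), cursors c1@1 c2@9, authorship .........
After op 3 (insert('d')): buffer="rdrlwpllxcd" (len 11), cursors c1@2 c2@11, authorship .1........2
After op 4 (insert('h')): buffer="rdhrlwpllxcdh" (len 13), cursors c1@3 c2@13, authorship .11........22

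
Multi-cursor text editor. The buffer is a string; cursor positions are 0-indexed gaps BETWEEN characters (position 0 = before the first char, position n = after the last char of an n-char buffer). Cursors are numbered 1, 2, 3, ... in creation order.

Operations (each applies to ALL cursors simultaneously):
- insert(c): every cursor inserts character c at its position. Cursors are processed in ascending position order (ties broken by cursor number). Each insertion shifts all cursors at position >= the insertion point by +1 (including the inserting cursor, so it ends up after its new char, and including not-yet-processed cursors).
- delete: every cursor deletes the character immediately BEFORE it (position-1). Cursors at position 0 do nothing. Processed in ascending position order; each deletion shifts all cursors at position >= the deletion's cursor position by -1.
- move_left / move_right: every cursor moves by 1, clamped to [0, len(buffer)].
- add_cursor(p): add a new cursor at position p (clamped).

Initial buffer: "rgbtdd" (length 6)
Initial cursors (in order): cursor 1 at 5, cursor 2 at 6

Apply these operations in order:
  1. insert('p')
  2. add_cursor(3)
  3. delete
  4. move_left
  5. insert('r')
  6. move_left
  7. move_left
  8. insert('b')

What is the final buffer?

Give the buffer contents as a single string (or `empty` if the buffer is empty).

Answer: brrgbtrbdrd

Derivation:
After op 1 (insert('p')): buffer="rgbtdpdp" (len 8), cursors c1@6 c2@8, authorship .....1.2
After op 2 (add_cursor(3)): buffer="rgbtdpdp" (len 8), cursors c3@3 c1@6 c2@8, authorship .....1.2
After op 3 (delete): buffer="rgtdd" (len 5), cursors c3@2 c1@4 c2@5, authorship .....
After op 4 (move_left): buffer="rgtdd" (len 5), cursors c3@1 c1@3 c2@4, authorship .....
After op 5 (insert('r')): buffer="rrgtrdrd" (len 8), cursors c3@2 c1@5 c2@7, authorship .3..1.2.
After op 6 (move_left): buffer="rrgtrdrd" (len 8), cursors c3@1 c1@4 c2@6, authorship .3..1.2.
After op 7 (move_left): buffer="rrgtrdrd" (len 8), cursors c3@0 c1@3 c2@5, authorship .3..1.2.
After op 8 (insert('b')): buffer="brrgbtrbdrd" (len 11), cursors c3@1 c1@5 c2@8, authorship 3.3.1.12.2.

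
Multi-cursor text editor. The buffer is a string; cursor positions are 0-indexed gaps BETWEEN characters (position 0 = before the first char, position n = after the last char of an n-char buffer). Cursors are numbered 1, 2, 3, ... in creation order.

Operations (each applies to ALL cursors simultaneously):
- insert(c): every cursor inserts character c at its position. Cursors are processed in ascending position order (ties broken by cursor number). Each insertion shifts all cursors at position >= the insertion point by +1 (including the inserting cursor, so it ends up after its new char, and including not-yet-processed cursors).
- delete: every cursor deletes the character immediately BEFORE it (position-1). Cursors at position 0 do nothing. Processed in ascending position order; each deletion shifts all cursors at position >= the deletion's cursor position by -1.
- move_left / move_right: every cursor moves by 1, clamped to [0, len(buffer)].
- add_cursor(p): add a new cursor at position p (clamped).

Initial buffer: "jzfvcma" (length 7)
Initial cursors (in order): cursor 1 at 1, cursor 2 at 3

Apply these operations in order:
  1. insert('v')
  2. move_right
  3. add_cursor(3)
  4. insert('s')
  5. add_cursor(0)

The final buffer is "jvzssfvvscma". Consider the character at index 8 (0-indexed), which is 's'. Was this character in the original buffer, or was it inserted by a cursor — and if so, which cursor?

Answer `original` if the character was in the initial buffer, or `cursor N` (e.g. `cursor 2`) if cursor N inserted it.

Answer: cursor 2

Derivation:
After op 1 (insert('v')): buffer="jvzfvvcma" (len 9), cursors c1@2 c2@5, authorship .1..2....
After op 2 (move_right): buffer="jvzfvvcma" (len 9), cursors c1@3 c2@6, authorship .1..2....
After op 3 (add_cursor(3)): buffer="jvzfvvcma" (len 9), cursors c1@3 c3@3 c2@6, authorship .1..2....
After op 4 (insert('s')): buffer="jvzssfvvscma" (len 12), cursors c1@5 c3@5 c2@9, authorship .1.13.2.2...
After op 5 (add_cursor(0)): buffer="jvzssfvvscma" (len 12), cursors c4@0 c1@5 c3@5 c2@9, authorship .1.13.2.2...
Authorship (.=original, N=cursor N): . 1 . 1 3 . 2 . 2 . . .
Index 8: author = 2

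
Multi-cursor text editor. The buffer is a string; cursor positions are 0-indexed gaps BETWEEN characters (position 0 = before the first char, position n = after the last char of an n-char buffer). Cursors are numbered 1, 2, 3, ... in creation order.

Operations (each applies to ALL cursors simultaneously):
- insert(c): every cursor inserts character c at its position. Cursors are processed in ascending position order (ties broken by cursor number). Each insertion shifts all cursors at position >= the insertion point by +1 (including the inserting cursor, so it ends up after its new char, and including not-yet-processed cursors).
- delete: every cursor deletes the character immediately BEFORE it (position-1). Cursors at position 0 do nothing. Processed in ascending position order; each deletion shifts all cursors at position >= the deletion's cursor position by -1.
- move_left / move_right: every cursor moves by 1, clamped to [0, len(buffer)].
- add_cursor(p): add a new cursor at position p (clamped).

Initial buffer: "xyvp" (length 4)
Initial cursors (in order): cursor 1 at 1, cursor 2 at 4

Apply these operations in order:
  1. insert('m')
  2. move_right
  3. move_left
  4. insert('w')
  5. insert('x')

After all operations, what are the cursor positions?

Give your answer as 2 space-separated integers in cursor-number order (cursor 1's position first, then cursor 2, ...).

Answer: 4 9

Derivation:
After op 1 (insert('m')): buffer="xmyvpm" (len 6), cursors c1@2 c2@6, authorship .1...2
After op 2 (move_right): buffer="xmyvpm" (len 6), cursors c1@3 c2@6, authorship .1...2
After op 3 (move_left): buffer="xmyvpm" (len 6), cursors c1@2 c2@5, authorship .1...2
After op 4 (insert('w')): buffer="xmwyvpwm" (len 8), cursors c1@3 c2@7, authorship .11...22
After op 5 (insert('x')): buffer="xmwxyvpwxm" (len 10), cursors c1@4 c2@9, authorship .111...222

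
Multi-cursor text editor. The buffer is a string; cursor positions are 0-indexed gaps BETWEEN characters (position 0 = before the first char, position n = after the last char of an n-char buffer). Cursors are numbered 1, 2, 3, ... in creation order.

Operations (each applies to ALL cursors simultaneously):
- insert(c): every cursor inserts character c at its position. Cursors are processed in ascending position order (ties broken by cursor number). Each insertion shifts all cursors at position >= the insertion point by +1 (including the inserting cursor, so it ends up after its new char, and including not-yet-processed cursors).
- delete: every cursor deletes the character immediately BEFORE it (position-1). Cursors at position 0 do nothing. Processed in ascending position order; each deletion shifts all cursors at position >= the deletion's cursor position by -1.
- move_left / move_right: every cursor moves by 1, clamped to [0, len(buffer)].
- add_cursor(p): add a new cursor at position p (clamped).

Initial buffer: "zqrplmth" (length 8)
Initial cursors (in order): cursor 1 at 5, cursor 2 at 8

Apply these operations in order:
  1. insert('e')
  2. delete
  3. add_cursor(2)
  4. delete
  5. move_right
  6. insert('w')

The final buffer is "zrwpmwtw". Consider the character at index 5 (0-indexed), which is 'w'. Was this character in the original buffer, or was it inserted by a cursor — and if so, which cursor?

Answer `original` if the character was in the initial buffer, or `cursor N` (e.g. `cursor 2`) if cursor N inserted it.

After op 1 (insert('e')): buffer="zqrplemthe" (len 10), cursors c1@6 c2@10, authorship .....1...2
After op 2 (delete): buffer="zqrplmth" (len 8), cursors c1@5 c2@8, authorship ........
After op 3 (add_cursor(2)): buffer="zqrplmth" (len 8), cursors c3@2 c1@5 c2@8, authorship ........
After op 4 (delete): buffer="zrpmt" (len 5), cursors c3@1 c1@3 c2@5, authorship .....
After op 5 (move_right): buffer="zrpmt" (len 5), cursors c3@2 c1@4 c2@5, authorship .....
After op 6 (insert('w')): buffer="zrwpmwtw" (len 8), cursors c3@3 c1@6 c2@8, authorship ..3..1.2
Authorship (.=original, N=cursor N): . . 3 . . 1 . 2
Index 5: author = 1

Answer: cursor 1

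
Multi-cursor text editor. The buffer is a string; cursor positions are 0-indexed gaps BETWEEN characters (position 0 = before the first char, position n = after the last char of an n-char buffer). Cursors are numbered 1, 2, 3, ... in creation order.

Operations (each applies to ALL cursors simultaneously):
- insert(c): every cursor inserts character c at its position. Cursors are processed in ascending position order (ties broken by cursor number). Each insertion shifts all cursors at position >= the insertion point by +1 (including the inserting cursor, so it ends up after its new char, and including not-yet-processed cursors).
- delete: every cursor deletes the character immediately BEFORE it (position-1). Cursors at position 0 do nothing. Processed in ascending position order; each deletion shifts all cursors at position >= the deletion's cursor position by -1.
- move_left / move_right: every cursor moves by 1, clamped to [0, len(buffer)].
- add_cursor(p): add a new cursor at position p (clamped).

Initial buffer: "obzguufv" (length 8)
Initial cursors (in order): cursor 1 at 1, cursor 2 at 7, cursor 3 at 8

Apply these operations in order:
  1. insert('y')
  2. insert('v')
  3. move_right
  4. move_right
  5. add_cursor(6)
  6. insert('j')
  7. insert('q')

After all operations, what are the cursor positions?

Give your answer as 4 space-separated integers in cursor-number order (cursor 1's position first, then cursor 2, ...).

Answer: 7 19 22 10

Derivation:
After op 1 (insert('y')): buffer="oybzguufyvy" (len 11), cursors c1@2 c2@9 c3@11, authorship .1......2.3
After op 2 (insert('v')): buffer="oyvbzguufyvvyv" (len 14), cursors c1@3 c2@11 c3@14, authorship .11......22.33
After op 3 (move_right): buffer="oyvbzguufyvvyv" (len 14), cursors c1@4 c2@12 c3@14, authorship .11......22.33
After op 4 (move_right): buffer="oyvbzguufyvvyv" (len 14), cursors c1@5 c2@13 c3@14, authorship .11......22.33
After op 5 (add_cursor(6)): buffer="oyvbzguufyvvyv" (len 14), cursors c1@5 c4@6 c2@13 c3@14, authorship .11......22.33
After op 6 (insert('j')): buffer="oyvbzjgjuufyvvyjvj" (len 18), cursors c1@6 c4@8 c2@16 c3@18, authorship .11..1.4...22.3233
After op 7 (insert('q')): buffer="oyvbzjqgjquufyvvyjqvjq" (len 22), cursors c1@7 c4@10 c2@19 c3@22, authorship .11..11.44...22.322333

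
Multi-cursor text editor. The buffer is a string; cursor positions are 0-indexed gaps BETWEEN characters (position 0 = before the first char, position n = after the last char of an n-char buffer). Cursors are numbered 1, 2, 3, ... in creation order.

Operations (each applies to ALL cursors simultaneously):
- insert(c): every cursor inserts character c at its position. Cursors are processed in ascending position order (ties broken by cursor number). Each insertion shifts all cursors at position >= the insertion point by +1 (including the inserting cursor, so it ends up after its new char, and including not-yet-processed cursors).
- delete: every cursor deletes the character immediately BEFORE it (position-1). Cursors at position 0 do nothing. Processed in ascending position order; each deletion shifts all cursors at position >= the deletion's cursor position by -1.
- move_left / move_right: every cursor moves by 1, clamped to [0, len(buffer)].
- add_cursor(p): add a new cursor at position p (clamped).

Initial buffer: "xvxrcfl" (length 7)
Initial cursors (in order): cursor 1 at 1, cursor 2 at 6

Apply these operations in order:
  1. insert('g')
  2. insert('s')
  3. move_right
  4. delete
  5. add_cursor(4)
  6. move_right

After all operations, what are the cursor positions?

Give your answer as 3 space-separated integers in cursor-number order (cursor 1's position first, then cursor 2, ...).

After op 1 (insert('g')): buffer="xgvxrcfgl" (len 9), cursors c1@2 c2@8, authorship .1.....2.
After op 2 (insert('s')): buffer="xgsvxrcfgsl" (len 11), cursors c1@3 c2@10, authorship .11.....22.
After op 3 (move_right): buffer="xgsvxrcfgsl" (len 11), cursors c1@4 c2@11, authorship .11.....22.
After op 4 (delete): buffer="xgsxrcfgs" (len 9), cursors c1@3 c2@9, authorship .11....22
After op 5 (add_cursor(4)): buffer="xgsxrcfgs" (len 9), cursors c1@3 c3@4 c2@9, authorship .11....22
After op 6 (move_right): buffer="xgsxrcfgs" (len 9), cursors c1@4 c3@5 c2@9, authorship .11....22

Answer: 4 9 5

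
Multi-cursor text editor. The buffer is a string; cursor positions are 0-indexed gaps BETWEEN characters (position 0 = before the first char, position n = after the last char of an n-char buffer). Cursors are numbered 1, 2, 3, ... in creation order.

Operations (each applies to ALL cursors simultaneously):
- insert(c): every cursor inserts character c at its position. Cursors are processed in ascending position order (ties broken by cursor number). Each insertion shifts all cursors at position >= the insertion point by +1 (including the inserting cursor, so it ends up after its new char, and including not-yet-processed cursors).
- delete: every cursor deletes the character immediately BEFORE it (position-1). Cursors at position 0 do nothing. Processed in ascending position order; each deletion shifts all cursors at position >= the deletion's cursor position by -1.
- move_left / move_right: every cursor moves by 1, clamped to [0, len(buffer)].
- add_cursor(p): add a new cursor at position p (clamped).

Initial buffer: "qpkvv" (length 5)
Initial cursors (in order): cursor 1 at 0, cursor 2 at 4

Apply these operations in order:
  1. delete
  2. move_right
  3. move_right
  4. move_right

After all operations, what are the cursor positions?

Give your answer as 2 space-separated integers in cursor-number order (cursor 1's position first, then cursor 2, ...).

After op 1 (delete): buffer="qpkv" (len 4), cursors c1@0 c2@3, authorship ....
After op 2 (move_right): buffer="qpkv" (len 4), cursors c1@1 c2@4, authorship ....
After op 3 (move_right): buffer="qpkv" (len 4), cursors c1@2 c2@4, authorship ....
After op 4 (move_right): buffer="qpkv" (len 4), cursors c1@3 c2@4, authorship ....

Answer: 3 4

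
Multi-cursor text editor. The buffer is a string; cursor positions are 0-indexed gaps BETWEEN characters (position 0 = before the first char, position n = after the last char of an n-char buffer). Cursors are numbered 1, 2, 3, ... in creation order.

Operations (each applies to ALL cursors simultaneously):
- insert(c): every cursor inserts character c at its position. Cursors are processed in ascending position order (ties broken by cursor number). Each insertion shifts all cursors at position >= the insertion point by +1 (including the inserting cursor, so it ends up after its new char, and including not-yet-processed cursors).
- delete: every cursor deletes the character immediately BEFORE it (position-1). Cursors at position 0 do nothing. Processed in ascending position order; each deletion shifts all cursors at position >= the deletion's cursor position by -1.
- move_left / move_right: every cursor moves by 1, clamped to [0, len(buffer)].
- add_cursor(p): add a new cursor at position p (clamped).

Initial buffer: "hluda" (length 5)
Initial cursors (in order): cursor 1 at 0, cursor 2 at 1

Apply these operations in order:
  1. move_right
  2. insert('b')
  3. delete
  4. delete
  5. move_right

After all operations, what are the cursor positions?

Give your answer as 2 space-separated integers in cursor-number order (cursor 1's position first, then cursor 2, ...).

Answer: 1 1

Derivation:
After op 1 (move_right): buffer="hluda" (len 5), cursors c1@1 c2@2, authorship .....
After op 2 (insert('b')): buffer="hblbuda" (len 7), cursors c1@2 c2@4, authorship .1.2...
After op 3 (delete): buffer="hluda" (len 5), cursors c1@1 c2@2, authorship .....
After op 4 (delete): buffer="uda" (len 3), cursors c1@0 c2@0, authorship ...
After op 5 (move_right): buffer="uda" (len 3), cursors c1@1 c2@1, authorship ...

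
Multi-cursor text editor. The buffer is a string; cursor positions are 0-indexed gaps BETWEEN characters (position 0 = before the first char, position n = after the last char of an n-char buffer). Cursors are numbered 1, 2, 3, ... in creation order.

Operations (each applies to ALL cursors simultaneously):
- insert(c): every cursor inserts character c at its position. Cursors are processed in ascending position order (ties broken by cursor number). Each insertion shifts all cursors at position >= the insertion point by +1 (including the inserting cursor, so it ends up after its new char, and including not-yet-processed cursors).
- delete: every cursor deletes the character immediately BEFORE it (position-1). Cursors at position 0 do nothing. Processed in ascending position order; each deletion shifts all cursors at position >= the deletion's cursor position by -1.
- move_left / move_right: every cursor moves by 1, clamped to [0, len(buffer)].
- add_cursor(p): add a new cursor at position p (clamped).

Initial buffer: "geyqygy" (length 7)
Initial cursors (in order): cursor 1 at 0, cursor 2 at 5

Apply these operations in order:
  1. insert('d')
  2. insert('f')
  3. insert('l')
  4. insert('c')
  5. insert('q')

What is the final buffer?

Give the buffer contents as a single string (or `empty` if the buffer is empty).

Answer: dflcqgeyqydflcqgy

Derivation:
After op 1 (insert('d')): buffer="dgeyqydgy" (len 9), cursors c1@1 c2@7, authorship 1.....2..
After op 2 (insert('f')): buffer="dfgeyqydfgy" (len 11), cursors c1@2 c2@9, authorship 11.....22..
After op 3 (insert('l')): buffer="dflgeyqydflgy" (len 13), cursors c1@3 c2@11, authorship 111.....222..
After op 4 (insert('c')): buffer="dflcgeyqydflcgy" (len 15), cursors c1@4 c2@13, authorship 1111.....2222..
After op 5 (insert('q')): buffer="dflcqgeyqydflcqgy" (len 17), cursors c1@5 c2@15, authorship 11111.....22222..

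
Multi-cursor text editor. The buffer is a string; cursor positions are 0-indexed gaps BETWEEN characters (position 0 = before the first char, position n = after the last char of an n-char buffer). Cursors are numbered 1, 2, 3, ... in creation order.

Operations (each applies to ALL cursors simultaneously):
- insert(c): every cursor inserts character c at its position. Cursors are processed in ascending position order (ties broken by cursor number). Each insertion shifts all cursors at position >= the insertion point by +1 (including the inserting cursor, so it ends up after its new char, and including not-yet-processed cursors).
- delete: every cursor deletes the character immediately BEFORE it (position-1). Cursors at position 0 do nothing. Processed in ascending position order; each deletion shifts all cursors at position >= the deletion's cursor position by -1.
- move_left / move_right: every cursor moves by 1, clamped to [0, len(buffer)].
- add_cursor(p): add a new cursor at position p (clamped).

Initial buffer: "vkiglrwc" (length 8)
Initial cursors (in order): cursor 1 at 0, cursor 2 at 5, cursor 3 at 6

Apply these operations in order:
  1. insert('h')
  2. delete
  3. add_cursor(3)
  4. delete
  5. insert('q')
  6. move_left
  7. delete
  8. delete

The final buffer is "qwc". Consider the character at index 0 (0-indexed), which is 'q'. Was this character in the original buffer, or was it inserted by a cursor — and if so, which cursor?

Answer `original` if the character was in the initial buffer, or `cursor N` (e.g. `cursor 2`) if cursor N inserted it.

Answer: cursor 3

Derivation:
After op 1 (insert('h')): buffer="hvkiglhrhwc" (len 11), cursors c1@1 c2@7 c3@9, authorship 1.....2.3..
After op 2 (delete): buffer="vkiglrwc" (len 8), cursors c1@0 c2@5 c3@6, authorship ........
After op 3 (add_cursor(3)): buffer="vkiglrwc" (len 8), cursors c1@0 c4@3 c2@5 c3@6, authorship ........
After op 4 (delete): buffer="vkgwc" (len 5), cursors c1@0 c4@2 c2@3 c3@3, authorship .....
After op 5 (insert('q')): buffer="qvkqgqqwc" (len 9), cursors c1@1 c4@4 c2@7 c3@7, authorship 1..4.23..
After op 6 (move_left): buffer="qvkqgqqwc" (len 9), cursors c1@0 c4@3 c2@6 c3@6, authorship 1..4.23..
After op 7 (delete): buffer="qvqqwc" (len 6), cursors c1@0 c4@2 c2@3 c3@3, authorship 1.43..
After op 8 (delete): buffer="qwc" (len 3), cursors c1@0 c2@0 c3@0 c4@0, authorship 3..
Authorship (.=original, N=cursor N): 3 . .
Index 0: author = 3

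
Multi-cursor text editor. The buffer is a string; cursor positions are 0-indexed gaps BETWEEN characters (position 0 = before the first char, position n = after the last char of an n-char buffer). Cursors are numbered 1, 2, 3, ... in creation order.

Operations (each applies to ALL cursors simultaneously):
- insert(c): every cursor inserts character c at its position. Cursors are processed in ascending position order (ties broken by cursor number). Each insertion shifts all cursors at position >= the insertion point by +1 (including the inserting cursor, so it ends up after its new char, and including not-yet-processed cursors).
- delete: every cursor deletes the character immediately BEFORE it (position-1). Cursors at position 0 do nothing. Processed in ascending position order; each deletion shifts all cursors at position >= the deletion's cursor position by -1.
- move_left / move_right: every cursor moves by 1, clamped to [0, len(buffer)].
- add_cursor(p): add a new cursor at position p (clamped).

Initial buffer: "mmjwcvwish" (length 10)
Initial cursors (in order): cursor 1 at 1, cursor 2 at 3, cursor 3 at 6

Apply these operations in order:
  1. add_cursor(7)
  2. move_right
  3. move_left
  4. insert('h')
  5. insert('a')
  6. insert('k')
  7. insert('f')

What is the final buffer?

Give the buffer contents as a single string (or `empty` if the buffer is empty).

After op 1 (add_cursor(7)): buffer="mmjwcvwish" (len 10), cursors c1@1 c2@3 c3@6 c4@7, authorship ..........
After op 2 (move_right): buffer="mmjwcvwish" (len 10), cursors c1@2 c2@4 c3@7 c4@8, authorship ..........
After op 3 (move_left): buffer="mmjwcvwish" (len 10), cursors c1@1 c2@3 c3@6 c4@7, authorship ..........
After op 4 (insert('h')): buffer="mhmjhwcvhwhish" (len 14), cursors c1@2 c2@5 c3@9 c4@11, authorship .1..2...3.4...
After op 5 (insert('a')): buffer="mhamjhawcvhawhaish" (len 18), cursors c1@3 c2@7 c3@12 c4@15, authorship .11..22...33.44...
After op 6 (insert('k')): buffer="mhakmjhakwcvhakwhakish" (len 22), cursors c1@4 c2@9 c3@15 c4@19, authorship .111..222...333.444...
After op 7 (insert('f')): buffer="mhakfmjhakfwcvhakfwhakfish" (len 26), cursors c1@5 c2@11 c3@18 c4@23, authorship .1111..2222...3333.4444...

Answer: mhakfmjhakfwcvhakfwhakfish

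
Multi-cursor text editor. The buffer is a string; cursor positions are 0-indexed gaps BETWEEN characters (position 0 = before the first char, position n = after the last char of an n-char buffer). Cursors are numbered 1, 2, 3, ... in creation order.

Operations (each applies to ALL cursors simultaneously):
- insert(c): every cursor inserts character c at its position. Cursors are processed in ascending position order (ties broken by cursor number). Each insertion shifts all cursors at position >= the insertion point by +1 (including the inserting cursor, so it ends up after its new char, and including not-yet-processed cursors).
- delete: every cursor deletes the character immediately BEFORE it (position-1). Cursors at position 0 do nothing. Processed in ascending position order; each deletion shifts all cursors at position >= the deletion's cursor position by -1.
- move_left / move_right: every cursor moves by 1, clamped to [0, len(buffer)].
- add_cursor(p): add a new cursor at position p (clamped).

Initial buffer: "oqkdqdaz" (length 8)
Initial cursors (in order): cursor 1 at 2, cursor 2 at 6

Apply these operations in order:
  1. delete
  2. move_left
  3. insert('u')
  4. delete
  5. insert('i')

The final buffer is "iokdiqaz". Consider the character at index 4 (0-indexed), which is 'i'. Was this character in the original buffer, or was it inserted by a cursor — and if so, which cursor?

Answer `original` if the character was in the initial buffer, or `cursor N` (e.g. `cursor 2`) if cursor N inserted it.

Answer: cursor 2

Derivation:
After op 1 (delete): buffer="okdqaz" (len 6), cursors c1@1 c2@4, authorship ......
After op 2 (move_left): buffer="okdqaz" (len 6), cursors c1@0 c2@3, authorship ......
After op 3 (insert('u')): buffer="uokduqaz" (len 8), cursors c1@1 c2@5, authorship 1...2...
After op 4 (delete): buffer="okdqaz" (len 6), cursors c1@0 c2@3, authorship ......
After op 5 (insert('i')): buffer="iokdiqaz" (len 8), cursors c1@1 c2@5, authorship 1...2...
Authorship (.=original, N=cursor N): 1 . . . 2 . . .
Index 4: author = 2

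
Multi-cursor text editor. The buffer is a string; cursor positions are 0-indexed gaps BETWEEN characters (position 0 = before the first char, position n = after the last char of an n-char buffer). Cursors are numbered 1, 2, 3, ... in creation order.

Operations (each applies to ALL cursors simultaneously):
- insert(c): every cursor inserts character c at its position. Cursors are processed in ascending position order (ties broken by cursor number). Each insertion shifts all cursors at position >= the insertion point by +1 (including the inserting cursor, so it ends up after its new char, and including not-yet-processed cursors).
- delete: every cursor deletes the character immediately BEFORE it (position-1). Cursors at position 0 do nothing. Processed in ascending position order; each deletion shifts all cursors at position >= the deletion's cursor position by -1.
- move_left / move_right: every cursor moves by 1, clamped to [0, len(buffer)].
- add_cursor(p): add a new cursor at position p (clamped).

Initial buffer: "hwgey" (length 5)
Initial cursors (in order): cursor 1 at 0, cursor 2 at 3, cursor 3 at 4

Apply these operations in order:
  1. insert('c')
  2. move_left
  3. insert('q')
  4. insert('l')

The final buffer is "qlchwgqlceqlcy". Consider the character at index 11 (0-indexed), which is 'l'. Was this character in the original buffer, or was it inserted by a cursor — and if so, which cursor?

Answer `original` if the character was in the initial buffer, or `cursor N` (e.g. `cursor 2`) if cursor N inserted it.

After op 1 (insert('c')): buffer="chwgcecy" (len 8), cursors c1@1 c2@5 c3@7, authorship 1...2.3.
After op 2 (move_left): buffer="chwgcecy" (len 8), cursors c1@0 c2@4 c3@6, authorship 1...2.3.
After op 3 (insert('q')): buffer="qchwgqceqcy" (len 11), cursors c1@1 c2@6 c3@9, authorship 11...22.33.
After op 4 (insert('l')): buffer="qlchwgqlceqlcy" (len 14), cursors c1@2 c2@8 c3@12, authorship 111...222.333.
Authorship (.=original, N=cursor N): 1 1 1 . . . 2 2 2 . 3 3 3 .
Index 11: author = 3

Answer: cursor 3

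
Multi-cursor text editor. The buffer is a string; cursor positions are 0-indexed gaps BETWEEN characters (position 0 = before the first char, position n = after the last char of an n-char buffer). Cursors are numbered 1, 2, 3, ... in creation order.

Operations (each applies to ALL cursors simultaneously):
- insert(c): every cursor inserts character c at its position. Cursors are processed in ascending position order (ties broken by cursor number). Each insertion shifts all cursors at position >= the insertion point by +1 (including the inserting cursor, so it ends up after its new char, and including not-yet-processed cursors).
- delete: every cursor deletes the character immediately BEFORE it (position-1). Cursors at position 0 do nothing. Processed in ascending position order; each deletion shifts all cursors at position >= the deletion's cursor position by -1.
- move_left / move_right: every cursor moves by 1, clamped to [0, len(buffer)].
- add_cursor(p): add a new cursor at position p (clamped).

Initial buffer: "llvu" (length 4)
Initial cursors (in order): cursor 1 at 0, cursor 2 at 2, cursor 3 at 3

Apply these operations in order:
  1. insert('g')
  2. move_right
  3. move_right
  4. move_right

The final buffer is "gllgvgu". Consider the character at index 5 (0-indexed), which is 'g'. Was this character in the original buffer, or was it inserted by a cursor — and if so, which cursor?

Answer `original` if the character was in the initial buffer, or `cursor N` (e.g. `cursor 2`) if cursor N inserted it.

Answer: cursor 3

Derivation:
After op 1 (insert('g')): buffer="gllgvgu" (len 7), cursors c1@1 c2@4 c3@6, authorship 1..2.3.
After op 2 (move_right): buffer="gllgvgu" (len 7), cursors c1@2 c2@5 c3@7, authorship 1..2.3.
After op 3 (move_right): buffer="gllgvgu" (len 7), cursors c1@3 c2@6 c3@7, authorship 1..2.3.
After op 4 (move_right): buffer="gllgvgu" (len 7), cursors c1@4 c2@7 c3@7, authorship 1..2.3.
Authorship (.=original, N=cursor N): 1 . . 2 . 3 .
Index 5: author = 3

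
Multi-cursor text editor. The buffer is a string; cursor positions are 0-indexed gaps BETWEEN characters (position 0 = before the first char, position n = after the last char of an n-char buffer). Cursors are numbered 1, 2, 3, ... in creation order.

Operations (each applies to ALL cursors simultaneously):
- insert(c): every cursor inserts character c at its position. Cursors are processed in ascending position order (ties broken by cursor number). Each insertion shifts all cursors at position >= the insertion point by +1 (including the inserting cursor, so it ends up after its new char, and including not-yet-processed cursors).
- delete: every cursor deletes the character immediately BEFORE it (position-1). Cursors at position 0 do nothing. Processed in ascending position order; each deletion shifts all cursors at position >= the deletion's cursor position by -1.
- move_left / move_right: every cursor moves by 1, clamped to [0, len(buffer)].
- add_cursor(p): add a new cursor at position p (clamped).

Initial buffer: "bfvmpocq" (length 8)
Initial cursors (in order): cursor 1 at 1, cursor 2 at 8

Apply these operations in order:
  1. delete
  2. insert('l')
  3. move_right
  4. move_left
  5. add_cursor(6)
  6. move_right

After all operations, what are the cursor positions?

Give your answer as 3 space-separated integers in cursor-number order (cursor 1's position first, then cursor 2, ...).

Answer: 2 8 7

Derivation:
After op 1 (delete): buffer="fvmpoc" (len 6), cursors c1@0 c2@6, authorship ......
After op 2 (insert('l')): buffer="lfvmpocl" (len 8), cursors c1@1 c2@8, authorship 1......2
After op 3 (move_right): buffer="lfvmpocl" (len 8), cursors c1@2 c2@8, authorship 1......2
After op 4 (move_left): buffer="lfvmpocl" (len 8), cursors c1@1 c2@7, authorship 1......2
After op 5 (add_cursor(6)): buffer="lfvmpocl" (len 8), cursors c1@1 c3@6 c2@7, authorship 1......2
After op 6 (move_right): buffer="lfvmpocl" (len 8), cursors c1@2 c3@7 c2@8, authorship 1......2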